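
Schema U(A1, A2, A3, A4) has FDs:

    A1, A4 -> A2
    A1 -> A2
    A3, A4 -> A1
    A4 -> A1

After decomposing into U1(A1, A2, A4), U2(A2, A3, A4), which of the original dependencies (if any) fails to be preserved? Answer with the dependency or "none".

A1, A4 → A2 lies within U1.
A1 → A2 lies within U1.
A3, A4 → A1: restricted closure across fragments reaches A1.
A4 → A1 lies within U1.
Every dependency is enforceable on the fragments, so the decomposition is dependency-preserving.

none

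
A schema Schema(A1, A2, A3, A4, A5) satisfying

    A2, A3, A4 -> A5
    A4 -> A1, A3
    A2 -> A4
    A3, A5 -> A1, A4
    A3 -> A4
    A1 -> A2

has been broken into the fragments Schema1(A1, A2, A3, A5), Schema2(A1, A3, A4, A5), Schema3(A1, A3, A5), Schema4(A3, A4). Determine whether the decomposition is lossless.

Chase test. Columns are A1, A2, A3, A4, A5; row i has aⱼ where attribute j ∈ Schemai, else bᵢⱼ.
Initial tableau (one row per fragment):
  row 1: a1 a2 a3 b14 a5
  row 2: a1 b22 a3 a4 a5
  row 3: a1 b32 a3 b34 a5
  row 4: b41 b42 a3 a4 b45
Rows 2 and 4 agree on A4; apply A4→A1, A3 and equate their A1, A3 entries.
Rows 1 and 2 agree on A3, A5; apply A3, A5→A1, A4 and equate their A1, A4 entries.
Rows 1 and 3 agree on A3, A5; apply A3, A5→A1, A4 and equate their A1, A4 entries.
Rows 1 and 2 agree on A1; apply A1→A2 and equate their A2 entries.
Rows 1 and 3 agree on A1; apply A1→A2 and equate their A2 entries.
Rows 1 and 4 agree on A1; apply A1→A2 and equate their A2 entries.
Rows 1 and 4 agree on A2, A3, A4; apply A2, A3, A4→A5 and equate their A5 entries.
Row 1 is now all distinguished symbols — the join is lossless.

Yes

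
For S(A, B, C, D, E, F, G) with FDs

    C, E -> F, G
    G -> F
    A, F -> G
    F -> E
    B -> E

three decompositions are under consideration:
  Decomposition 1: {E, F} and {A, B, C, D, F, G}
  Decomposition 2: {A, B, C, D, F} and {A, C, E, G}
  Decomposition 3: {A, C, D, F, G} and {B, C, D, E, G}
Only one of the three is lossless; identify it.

Decomposition 1: common = {F}, closure = {E, F} → lossless.
Decomposition 2: common = {A, C}, closure = {A, C} → lossy.
Decomposition 3: common = {C, D, G}, closure = {C, D, E, F, G} → lossy.

Decomposition 1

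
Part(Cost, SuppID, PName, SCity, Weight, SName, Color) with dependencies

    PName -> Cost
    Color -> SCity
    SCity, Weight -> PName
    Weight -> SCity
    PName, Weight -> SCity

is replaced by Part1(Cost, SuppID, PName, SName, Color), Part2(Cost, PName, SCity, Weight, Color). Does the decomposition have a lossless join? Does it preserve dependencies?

Lossless test: (Cost, PName, Color)⁺ = {Cost, PName, SCity, Color}, which is a superkey of neither fragment — lossy.
Dependency preservation: every FD's attributes lie within a single fragment, so each can be enforced locally — preserved.

lossy but dependency-preserving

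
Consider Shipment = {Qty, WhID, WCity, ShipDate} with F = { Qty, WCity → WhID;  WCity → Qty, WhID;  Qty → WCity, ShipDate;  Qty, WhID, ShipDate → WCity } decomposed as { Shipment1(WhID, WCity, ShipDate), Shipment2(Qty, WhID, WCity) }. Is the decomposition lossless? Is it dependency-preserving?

Lossless test: (WhID, WCity)⁺ = {Qty, WhID, WCity, ShipDate}, which contains all of one fragment — lossless.
Dependency preservation: Qty → WCity, ShipDate; Qty, WhID, ShipDate → WCity are not contained in any single fragment, but the restricted closure of each left-hand side across the fragments still reaches the right-hand side; the remaining FDs each lie inside some fragment. All dependencies are preserved.

lossless and dependency-preserving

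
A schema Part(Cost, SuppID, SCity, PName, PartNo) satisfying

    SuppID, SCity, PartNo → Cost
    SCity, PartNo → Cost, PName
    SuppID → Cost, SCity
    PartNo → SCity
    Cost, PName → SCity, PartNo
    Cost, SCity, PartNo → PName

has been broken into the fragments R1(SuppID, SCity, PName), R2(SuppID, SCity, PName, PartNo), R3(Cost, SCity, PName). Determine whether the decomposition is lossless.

Chase test. Columns are Cost, SuppID, SCity, PName, PartNo; row i has aⱼ where attribute j ∈ Ri, else bᵢⱼ.
Initial tableau (one row per fragment):
  row 1: b11 a2 a3 a4 b15
  row 2: b21 a2 a3 a4 a5
  row 3: a1 b32 a3 a4 b35
Rows 1 and 2 agree on SuppID; apply SuppID→Cost, SCity and equate their Cost, SCity entries.
Rows 1 and 2 agree on Cost, PName; apply Cost, PName→SCity, PartNo and equate their SCity, PartNo entries.
No row becomes fully distinguished — the join is lossy.

No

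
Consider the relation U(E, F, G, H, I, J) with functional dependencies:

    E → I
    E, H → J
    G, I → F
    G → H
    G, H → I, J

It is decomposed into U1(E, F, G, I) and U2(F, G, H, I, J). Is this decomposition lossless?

Common attributes: U1 ∩ U2 = {F, G, I}.
Closure of {F, G, I}: G → H applies, adding H; G, H → I, J applies, adding J. So (F, G, I)⁺ = {F, G, H, I, J}.
This closure contains every attribute of U2, so U1 ∩ U2 → U2. The join is lossless.

Yes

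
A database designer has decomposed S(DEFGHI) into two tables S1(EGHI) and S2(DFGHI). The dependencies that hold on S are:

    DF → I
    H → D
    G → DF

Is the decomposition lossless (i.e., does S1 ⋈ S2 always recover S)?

Common attributes: S1 ∩ S2 = {GHI}.
Closure of {GHI}: H → D applies, adding D; G → DF applies, adding F. So (GHI)⁺ = {DFGHI}.
This closure contains every attribute of S2, so S1 ∩ S2 → S2. The join is lossless.

Yes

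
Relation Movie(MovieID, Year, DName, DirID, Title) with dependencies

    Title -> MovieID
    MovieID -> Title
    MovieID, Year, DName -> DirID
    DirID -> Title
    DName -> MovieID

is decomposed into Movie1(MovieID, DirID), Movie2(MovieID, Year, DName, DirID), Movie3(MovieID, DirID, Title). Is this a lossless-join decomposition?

Chase test. Columns are MovieID, Year, DName, DirID, Title; row i has aⱼ where attribute j ∈ Moviei, else bᵢⱼ.
Initial tableau (one row per fragment):
  row 1: a1 b12 b13 a4 b15
  row 2: a1 a2 a3 a4 b25
  row 3: a1 b32 b33 a4 a5
Rows 1 and 2 agree on MovieID; apply MovieID→Title and equate their Title entries.
Rows 1 and 3 agree on MovieID; apply MovieID→Title and equate their Title entries.
Row 2 is now all distinguished symbols — the join is lossless.

Yes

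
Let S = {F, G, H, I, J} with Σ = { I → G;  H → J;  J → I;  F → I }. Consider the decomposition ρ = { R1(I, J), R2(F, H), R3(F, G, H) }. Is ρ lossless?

Chase test. Columns are F, G, H, I, J; row i has aⱼ where attribute j ∈ Ri, else bᵢⱼ.
Initial tableau (one row per fragment):
  row 1: b11 b12 b13 a4 a5
  row 2: a1 b22 a3 b24 b25
  row 3: a1 a2 a3 b34 b35
Rows 2 and 3 agree on H; apply H→J and equate their J entries.
Rows 2 and 3 agree on J; apply J→I and equate their I entries.
Rows 2 and 3 agree on I; apply I→G and equate their G entries.
No row becomes fully distinguished — the join is lossy.

No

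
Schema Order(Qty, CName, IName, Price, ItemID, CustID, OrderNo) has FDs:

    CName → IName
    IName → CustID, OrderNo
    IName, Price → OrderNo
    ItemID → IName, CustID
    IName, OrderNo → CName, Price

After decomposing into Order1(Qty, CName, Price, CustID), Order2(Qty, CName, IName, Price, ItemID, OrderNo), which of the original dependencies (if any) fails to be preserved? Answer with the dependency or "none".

CName → IName lies within Order2.
IName → CustID, OrderNo: restricted closure across fragments reaches CustID, OrderNo.
IName, Price → OrderNo lies within Order2.
ItemID → IName, CustID: restricted closure across fragments reaches IName, CustID.
IName, OrderNo → CName, Price lies within Order2.
Every dependency is enforceable on the fragments, so the decomposition is dependency-preserving.

none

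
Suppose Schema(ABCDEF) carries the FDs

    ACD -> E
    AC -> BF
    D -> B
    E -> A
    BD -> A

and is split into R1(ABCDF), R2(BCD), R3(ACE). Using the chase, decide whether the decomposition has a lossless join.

Chase test. Columns are ABCDEF; row i has aⱼ where attribute j ∈ Ri, else bᵢⱼ.
Initial tableau (one row per fragment):
  row 1: a1 a2 a3 a4 b15 a6
  row 2: b21 a2 a3 a4 b25 b26
  row 3: a1 b32 a3 b34 a5 b36
Rows 1 and 3 agree on AC; apply AC→BF and equate their BF entries.
Rows 1 and 2 agree on BD; apply BD→A and equate their A entries.
Rows 1 and 2 agree on ACD; apply ACD→E and equate their E entries.
Rows 1 and 2 agree on AC; apply AC→BF and equate their BF entries.
No row becomes fully distinguished — the join is lossy.

No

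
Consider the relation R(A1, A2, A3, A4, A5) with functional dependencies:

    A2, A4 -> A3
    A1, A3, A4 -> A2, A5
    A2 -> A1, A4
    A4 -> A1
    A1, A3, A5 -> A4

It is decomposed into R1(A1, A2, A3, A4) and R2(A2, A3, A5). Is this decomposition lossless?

Yes

Common attributes: R1 ∩ R2 = {A2, A3}.
Closure of {A2, A3}: A2 → A1, A4 applies, adding A1, A4; A1, A3, A4 → A2, A5 applies, adding A5. So (A2, A3)⁺ = {A1, A2, A3, A4, A5}.
This closure contains every attribute of R1, so R1 ∩ R2 → R1. The join is lossless.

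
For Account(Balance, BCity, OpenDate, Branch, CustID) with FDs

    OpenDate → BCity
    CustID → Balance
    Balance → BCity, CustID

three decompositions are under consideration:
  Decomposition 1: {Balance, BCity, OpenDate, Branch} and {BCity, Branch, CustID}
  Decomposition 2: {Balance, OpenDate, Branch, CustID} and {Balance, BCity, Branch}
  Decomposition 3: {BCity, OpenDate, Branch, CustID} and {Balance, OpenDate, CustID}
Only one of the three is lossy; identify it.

Decomposition 1: common = {BCity, Branch}, closure = {BCity, Branch} → lossy.
Decomposition 2: common = {Balance, Branch}, closure = {Balance, BCity, Branch, CustID} → lossless.
Decomposition 3: common = {OpenDate, CustID}, closure = {Balance, BCity, OpenDate, CustID} → lossless.

Decomposition 1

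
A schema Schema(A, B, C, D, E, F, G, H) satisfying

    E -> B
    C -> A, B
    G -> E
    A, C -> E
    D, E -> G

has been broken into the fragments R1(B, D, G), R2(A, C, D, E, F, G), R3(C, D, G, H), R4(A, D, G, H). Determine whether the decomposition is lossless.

No

Chase test. Columns are A, B, C, D, E, F, G, H; row i has aⱼ where attribute j ∈ Ri, else bᵢⱼ.
Initial tableau (one row per fragment):
  row 1: b11 a2 b13 a4 b15 b16 a7 b18
  row 2: a1 b22 a3 a4 a5 a6 a7 b28
  row 3: b31 b32 a3 a4 b35 b36 a7 a8
  row 4: a1 b42 b43 a4 b45 b46 a7 a8
Rows 2 and 3 agree on C; apply C→A, B and equate their A, B entries.
Rows 1 and 2 agree on G; apply G→E and equate their E entries.
Rows 1 and 3 agree on G; apply G→E and equate their E entries.
Rows 1 and 4 agree on G; apply G→E and equate their E entries.
Rows 1 and 2 agree on E; apply E→B and equate their B entries.
Rows 1 and 4 agree on E; apply E→B and equate their B entries.
No row becomes fully distinguished — the join is lossy.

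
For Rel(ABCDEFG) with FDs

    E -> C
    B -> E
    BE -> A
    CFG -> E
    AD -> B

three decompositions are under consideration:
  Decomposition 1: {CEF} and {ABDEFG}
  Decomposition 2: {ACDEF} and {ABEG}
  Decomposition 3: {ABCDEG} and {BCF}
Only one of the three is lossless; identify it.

Decomposition 1

Decomposition 1: common = {EF}, closure = {CEF} → lossless.
Decomposition 2: common = {AE}, closure = {ACE} → lossy.
Decomposition 3: common = {BC}, closure = {ABCE} → lossy.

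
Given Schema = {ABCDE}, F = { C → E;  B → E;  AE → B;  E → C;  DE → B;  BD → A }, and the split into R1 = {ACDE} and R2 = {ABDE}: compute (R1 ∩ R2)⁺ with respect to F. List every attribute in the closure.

ABCDE

R1 ∩ R2 = {ADE}.
AE → B applies, adding B
E → C applies, adding C
Closure: {ABCDE}.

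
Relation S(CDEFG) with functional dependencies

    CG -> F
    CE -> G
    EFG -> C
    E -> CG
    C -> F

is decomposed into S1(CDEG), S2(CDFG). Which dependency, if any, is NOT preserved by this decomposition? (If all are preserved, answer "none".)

CG → F lies within S2.
CE → G lies within S1.
EFG → C: restricted closure across fragments reaches C.
E → CG lies within S1.
C → F lies within S2.
Every dependency is enforceable on the fragments, so the decomposition is dependency-preserving.

none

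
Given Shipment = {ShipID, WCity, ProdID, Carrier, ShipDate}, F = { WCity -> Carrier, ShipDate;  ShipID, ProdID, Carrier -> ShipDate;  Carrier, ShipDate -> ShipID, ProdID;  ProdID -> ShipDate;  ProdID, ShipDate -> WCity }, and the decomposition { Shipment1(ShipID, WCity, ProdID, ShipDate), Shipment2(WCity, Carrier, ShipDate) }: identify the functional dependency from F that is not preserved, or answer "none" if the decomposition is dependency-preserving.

WCity → Carrier, ShipDate lies within Shipment2.
ShipID, ProdID, Carrier → ShipDate: restricted closure across fragments reaches ShipDate.
Carrier, ShipDate → ShipID, ProdID: restricted closure across fragments reaches ShipID, ProdID.
ProdID → ShipDate lies within Shipment1.
ProdID, ShipDate → WCity lies within Shipment1.
Every dependency is enforceable on the fragments, so the decomposition is dependency-preserving.

none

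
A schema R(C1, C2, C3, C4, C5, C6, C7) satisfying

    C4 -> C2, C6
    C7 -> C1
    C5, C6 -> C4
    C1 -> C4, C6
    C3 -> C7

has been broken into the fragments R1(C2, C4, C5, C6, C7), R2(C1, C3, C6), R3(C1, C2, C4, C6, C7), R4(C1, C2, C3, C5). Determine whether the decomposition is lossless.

No

Chase test. Columns are C1, C2, C3, C4, C5, C6, C7; row i has aⱼ where attribute j ∈ Ri, else bᵢⱼ.
Initial tableau (one row per fragment):
  row 1: b11 a2 b13 a4 a5 a6 a7
  row 2: a1 b22 a3 b24 b25 a6 b27
  row 3: a1 a2 b33 a4 b35 a6 a7
  row 4: a1 a2 a3 b44 a5 b46 b47
Rows 1 and 3 agree on C7; apply C7→C1 and equate their C1 entries.
Rows 1 and 2 agree on C1; apply C1→C4, C6 and equate their C4, C6 entries.
Rows 1 and 4 agree on C1; apply C1→C4, C6 and equate their C4, C6 entries.
Rows 2 and 4 agree on C3; apply C3→C7 and equate their C7 entries.
Rows 1 and 2 agree on C4; apply C4→C2, C6 and equate their C2, C6 entries.
No row becomes fully distinguished — the join is lossy.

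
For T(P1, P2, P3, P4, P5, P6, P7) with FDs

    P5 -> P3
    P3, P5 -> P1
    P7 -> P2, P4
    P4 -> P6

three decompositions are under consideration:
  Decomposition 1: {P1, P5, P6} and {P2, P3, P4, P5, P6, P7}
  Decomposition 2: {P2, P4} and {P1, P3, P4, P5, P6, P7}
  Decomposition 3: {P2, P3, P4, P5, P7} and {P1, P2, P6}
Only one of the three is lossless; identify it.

Decomposition 1: common = {P5, P6}, closure = {P1, P3, P5, P6} → lossless.
Decomposition 2: common = {P4}, closure = {P4, P6} → lossy.
Decomposition 3: common = {P2}, closure = {P2} → lossy.

Decomposition 1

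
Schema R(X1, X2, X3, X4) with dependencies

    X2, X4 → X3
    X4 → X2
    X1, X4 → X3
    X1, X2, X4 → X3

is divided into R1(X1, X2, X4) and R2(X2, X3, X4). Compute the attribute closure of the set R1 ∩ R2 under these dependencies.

X2, X3, X4

R1 ∩ R2 = {X2, X4}.
X2, X4 → X3 applies, adding X3
Closure: {X2, X3, X4}.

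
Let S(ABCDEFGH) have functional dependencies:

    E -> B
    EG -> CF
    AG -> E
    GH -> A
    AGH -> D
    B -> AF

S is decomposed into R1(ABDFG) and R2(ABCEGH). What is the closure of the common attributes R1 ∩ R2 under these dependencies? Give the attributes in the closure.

R1 ∩ R2 = {ABG}.
AG → E applies, adding E
B → AF applies, adding F
EG → CF applies, adding C
Closure: {ABCEFG}.

ABCEFG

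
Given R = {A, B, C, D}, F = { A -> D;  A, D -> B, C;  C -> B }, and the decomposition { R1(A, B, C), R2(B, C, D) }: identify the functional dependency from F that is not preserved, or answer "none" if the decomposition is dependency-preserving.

A -> D

Check A → D: no single fragment contains all of {A, D}, and the restricted closure of {A} across the fragments never reaches {D}.
A, D → B, C is preserved.
C → B is preserved.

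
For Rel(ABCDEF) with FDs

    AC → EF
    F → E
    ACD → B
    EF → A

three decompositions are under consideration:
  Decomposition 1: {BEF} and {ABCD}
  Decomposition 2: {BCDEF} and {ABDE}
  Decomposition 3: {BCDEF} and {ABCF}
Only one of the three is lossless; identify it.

Decomposition 3

Decomposition 1: common = {B}, closure = {B} → lossy.
Decomposition 2: common = {BDE}, closure = {BDE} → lossy.
Decomposition 3: common = {BCF}, closure = {ABCEF} → lossless.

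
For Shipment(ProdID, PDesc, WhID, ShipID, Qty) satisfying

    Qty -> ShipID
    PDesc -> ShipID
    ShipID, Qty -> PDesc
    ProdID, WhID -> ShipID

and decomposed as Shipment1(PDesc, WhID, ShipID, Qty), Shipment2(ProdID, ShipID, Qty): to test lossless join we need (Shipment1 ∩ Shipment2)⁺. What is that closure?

Shipment1 ∩ Shipment2 = {ShipID, Qty}.
ShipID, Qty → PDesc applies, adding PDesc
Closure: {PDesc, ShipID, Qty}.

PDesc, ShipID, Qty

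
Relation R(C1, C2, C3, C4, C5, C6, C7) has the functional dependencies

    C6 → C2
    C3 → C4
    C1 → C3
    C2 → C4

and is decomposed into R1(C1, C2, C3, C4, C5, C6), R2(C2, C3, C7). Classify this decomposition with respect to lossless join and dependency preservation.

lossy but dependency-preserving

Lossless test: (C2, C3)⁺ = {C2, C3, C4}, which is a superkey of neither fragment — lossy.
Dependency preservation: every FD's attributes lie within a single fragment, so each can be enforced locally — preserved.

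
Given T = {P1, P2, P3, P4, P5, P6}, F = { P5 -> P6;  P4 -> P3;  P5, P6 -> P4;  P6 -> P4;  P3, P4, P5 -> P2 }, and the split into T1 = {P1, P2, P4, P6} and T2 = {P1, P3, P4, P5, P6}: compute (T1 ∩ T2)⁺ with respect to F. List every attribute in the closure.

T1 ∩ T2 = {P1, P4, P6}.
P4 → P3 applies, adding P3
Closure: {P1, P3, P4, P6}.

P1, P3, P4, P6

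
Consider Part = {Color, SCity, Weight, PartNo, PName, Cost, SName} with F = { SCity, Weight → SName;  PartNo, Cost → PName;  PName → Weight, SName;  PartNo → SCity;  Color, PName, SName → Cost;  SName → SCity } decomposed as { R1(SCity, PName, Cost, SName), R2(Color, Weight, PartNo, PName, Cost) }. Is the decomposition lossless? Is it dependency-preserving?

Lossless test: (PName, Cost)⁺ = {SCity, Weight, PName, Cost, SName}, which contains all of one fragment — lossless.
Dependency preservation: the restricted closure of {SCity, Weight} across the fragments never reaches {SName}, so SCity, Weight → SName cannot be enforced without a join — not preserved.

lossless but not dependency-preserving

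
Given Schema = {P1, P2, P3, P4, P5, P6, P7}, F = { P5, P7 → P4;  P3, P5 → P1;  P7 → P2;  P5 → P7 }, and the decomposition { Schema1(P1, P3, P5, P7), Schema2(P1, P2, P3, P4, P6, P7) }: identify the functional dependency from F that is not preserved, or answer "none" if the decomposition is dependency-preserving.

P5, P7 → P4

Check P5, P7 → P4: no single fragment contains all of {P4, P5, P7}, and the restricted closure of {P5, P7} across the fragments never reaches {P4}.
P3, P5 → P1 is preserved.
P7 → P2 is preserved.
P5 → P7 is preserved.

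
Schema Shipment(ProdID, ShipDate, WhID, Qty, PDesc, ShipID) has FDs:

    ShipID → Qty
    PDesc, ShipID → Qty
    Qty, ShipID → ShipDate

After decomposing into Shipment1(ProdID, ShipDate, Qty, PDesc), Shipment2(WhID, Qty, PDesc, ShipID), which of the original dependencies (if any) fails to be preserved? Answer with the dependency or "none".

Check Qty, ShipID → ShipDate: no single fragment contains all of {ShipDate, Qty, ShipID}, and the restricted closure of {Qty, ShipID} across the fragments never reaches {ShipDate}.
ShipID → Qty is preserved.
PDesc, ShipID → Qty is preserved.

Qty, ShipID → ShipDate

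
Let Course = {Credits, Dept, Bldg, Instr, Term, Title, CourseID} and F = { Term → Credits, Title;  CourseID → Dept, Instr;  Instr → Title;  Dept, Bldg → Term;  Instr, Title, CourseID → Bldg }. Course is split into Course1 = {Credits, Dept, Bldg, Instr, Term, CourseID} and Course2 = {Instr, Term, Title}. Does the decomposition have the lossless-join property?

Common attributes: Course1 ∩ Course2 = {Instr, Term}.
Closure of {Instr, Term}: Term → Credits, Title applies, adding Credits, Title. So (Instr, Term)⁺ = {Credits, Instr, Term, Title}.
This closure contains every attribute of Course2, so Course1 ∩ Course2 → Course2. The join is lossless.

Yes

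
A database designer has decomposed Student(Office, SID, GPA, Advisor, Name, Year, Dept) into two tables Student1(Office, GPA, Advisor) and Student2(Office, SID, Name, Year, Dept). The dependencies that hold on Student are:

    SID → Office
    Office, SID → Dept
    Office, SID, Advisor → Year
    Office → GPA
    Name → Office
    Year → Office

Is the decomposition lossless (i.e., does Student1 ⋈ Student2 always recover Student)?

No

Common attributes: Student1 ∩ Student2 = {Office}.
Closure of {Office}: Office → GPA applies, adding GPA. So (Office)⁺ = {Office, GPA}.
The closure contains neither all of Student1 = {Office, GPA, Advisor} nor all of Student2 = {Office, SID, Name, Year, Dept}, so the common attributes are not a superkey of either fragment. The join is lossy.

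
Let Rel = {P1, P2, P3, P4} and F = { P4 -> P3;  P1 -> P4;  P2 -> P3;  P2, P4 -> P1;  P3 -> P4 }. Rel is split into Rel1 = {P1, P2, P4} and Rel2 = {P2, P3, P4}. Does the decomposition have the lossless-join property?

Yes

Common attributes: Rel1 ∩ Rel2 = {P2, P4}.
Closure of {P2, P4}: P4 → P3 applies, adding P3; P2, P4 → P1 applies, adding P1. So (P2, P4)⁺ = {P1, P2, P3, P4}.
This closure contains every attribute of Rel1, so Rel1 ∩ Rel2 → Rel1. The join is lossless.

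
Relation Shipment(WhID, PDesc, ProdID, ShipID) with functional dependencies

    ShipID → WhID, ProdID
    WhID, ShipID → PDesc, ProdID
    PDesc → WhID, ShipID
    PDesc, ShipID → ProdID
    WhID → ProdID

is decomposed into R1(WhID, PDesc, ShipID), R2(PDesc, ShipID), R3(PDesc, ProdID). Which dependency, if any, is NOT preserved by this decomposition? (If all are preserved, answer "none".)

WhID → ProdID

Check WhID → ProdID: no single fragment contains all of {WhID, ProdID}, and the restricted closure of {WhID} across the fragments never reaches {ProdID}.
ShipID → WhID, ProdID is preserved.
WhID, ShipID → PDesc, ProdID is preserved.
PDesc → WhID, ShipID is preserved.
PDesc, ShipID → ProdID is preserved.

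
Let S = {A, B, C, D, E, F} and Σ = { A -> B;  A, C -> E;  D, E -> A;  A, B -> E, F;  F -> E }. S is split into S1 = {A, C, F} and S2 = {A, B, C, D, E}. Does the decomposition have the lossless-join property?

Common attributes: S1 ∩ S2 = {A, C}.
Closure of {A, C}: A → B applies, adding B; A, C → E applies, adding E; A, B → E, F applies, adding F. So (A, C)⁺ = {A, B, C, E, F}.
This closure contains every attribute of S1, so S1 ∩ S2 → S1. The join is lossless.

Yes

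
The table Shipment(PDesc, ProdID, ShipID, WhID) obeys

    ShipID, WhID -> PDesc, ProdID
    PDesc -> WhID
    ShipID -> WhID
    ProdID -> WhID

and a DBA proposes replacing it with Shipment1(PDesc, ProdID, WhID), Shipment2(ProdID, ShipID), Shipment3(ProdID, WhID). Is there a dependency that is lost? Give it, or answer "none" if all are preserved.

ShipID, WhID -> PDesc, ProdID

Check ShipID, WhID → PDesc, ProdID: no single fragment contains all of {PDesc, ProdID, ShipID, WhID}, and the restricted closure of {ShipID, WhID} across the fragments never reaches {PDesc, ProdID}.
PDesc → WhID is preserved.
ShipID → WhID is preserved.
ProdID → WhID is preserved.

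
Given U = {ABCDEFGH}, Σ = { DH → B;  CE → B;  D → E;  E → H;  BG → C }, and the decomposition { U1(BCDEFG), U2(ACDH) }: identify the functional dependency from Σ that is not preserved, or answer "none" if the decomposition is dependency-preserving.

Check E → H: no single fragment contains all of {EH}, and the restricted closure of {E} across the fragments never reaches {H}.
DH → B is preserved.
CE → B is preserved.
D → E is preserved.
BG → C is preserved.

E → H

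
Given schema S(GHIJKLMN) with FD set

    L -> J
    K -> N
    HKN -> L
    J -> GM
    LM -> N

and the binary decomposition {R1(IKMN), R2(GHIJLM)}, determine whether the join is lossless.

Common attributes: R1 ∩ R2 = {IM}.
No dependency enlarges {IM}, so (IM)⁺ = {IM}.
The closure contains neither all of R1 = {IKMN} nor all of R2 = {GHIJLM}, so the common attributes are not a superkey of either fragment. The join is lossy.

No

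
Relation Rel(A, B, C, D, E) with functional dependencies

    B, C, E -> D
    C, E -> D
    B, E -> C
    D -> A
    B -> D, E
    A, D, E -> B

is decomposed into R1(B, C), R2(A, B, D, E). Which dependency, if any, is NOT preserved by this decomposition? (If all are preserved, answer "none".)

Check C, E → D: no single fragment contains all of {C, D, E}, and the restricted closure of {C, E} across the fragments never reaches {D}.
B, C, E → D is preserved.
B, E → C is preserved.
D → A is preserved.
B → D, E is preserved.
A, D, E → B is preserved.

C, E -> D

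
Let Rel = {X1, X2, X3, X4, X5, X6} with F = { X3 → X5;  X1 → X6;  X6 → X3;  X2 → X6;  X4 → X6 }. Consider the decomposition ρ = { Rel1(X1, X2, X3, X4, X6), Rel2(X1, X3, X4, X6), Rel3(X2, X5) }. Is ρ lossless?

Chase test. Columns are X1, X2, X3, X4, X5, X6; row i has aⱼ where attribute j ∈ Reli, else bᵢⱼ.
Initial tableau (one row per fragment):
  row 1: a1 a2 a3 a4 b15 a6
  row 2: a1 b22 a3 a4 b25 a6
  row 3: b31 a2 b33 b34 a5 b36
Rows 1 and 2 agree on X3; apply X3→X5 and equate their X5 entries.
Rows 1 and 3 agree on X2; apply X2→X6 and equate their X6 entries.
Rows 1 and 3 agree on X6; apply X6→X3 and equate their X3 entries.
Rows 1 and 3 agree on X3; apply X3→X5 and equate their X5 entries.
Row 1 is now all distinguished symbols — the join is lossless.

Yes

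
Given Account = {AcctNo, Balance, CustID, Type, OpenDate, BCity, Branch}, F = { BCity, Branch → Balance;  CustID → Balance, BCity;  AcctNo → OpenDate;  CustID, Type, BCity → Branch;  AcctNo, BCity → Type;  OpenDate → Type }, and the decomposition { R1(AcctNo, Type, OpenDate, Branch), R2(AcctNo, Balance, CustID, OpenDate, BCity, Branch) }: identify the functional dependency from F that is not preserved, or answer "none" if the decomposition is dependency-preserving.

Check CustID, Type, BCity → Branch: no single fragment contains all of {CustID, Type, BCity, Branch}, and the restricted closure of {CustID, Type, BCity} across the fragments never reaches {Branch}.
BCity, Branch → Balance is preserved.
CustID → Balance, BCity is preserved.
AcctNo → OpenDate is preserved.
AcctNo, BCity → Type is preserved.
OpenDate → Type is preserved.

CustID, Type, BCity → Branch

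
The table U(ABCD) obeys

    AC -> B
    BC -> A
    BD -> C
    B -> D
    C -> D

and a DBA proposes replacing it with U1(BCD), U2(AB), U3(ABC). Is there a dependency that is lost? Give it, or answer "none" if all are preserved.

AC → B lies within U3.
BC → A lies within U3.
BD → C lies within U1.
B → D lies within U1.
C → D lies within U1.
Every dependency is enforceable on the fragments, so the decomposition is dependency-preserving.

none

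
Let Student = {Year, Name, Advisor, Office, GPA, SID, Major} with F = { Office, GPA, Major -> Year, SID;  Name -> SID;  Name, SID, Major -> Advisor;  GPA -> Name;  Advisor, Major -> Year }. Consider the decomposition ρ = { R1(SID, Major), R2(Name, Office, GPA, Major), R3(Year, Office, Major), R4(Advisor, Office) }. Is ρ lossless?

Chase test. Columns are Year, Name, Advisor, Office, GPA, SID, Major; row i has aⱼ where attribute j ∈ Ri, else bᵢⱼ.
Initial tableau (one row per fragment):
  row 1: b11 b12 b13 b14 b15 a6 a7
  row 2: b21 a2 b23 a4 a5 b26 a7
  row 3: a1 b32 b33 a4 b35 b36 a7
  row 4: b41 b42 a3 a4 b45 b46 b47
No row becomes fully distinguished — the join is lossy.

No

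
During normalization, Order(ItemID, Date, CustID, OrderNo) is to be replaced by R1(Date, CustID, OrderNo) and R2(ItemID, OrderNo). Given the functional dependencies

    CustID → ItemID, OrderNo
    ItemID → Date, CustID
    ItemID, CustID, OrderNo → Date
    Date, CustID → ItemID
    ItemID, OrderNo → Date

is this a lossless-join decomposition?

No

Common attributes: R1 ∩ R2 = {OrderNo}.
No dependency enlarges {OrderNo}, so (OrderNo)⁺ = {OrderNo}.
The closure contains neither all of R1 = {Date, CustID, OrderNo} nor all of R2 = {ItemID, OrderNo}, so the common attributes are not a superkey of either fragment. The join is lossy.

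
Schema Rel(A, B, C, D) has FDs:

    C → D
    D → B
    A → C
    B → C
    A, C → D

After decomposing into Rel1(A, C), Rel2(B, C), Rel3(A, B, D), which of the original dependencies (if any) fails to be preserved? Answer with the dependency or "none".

none

C → D: restricted closure across fragments reaches D.
D → B lies within Rel3.
A → C lies within Rel1.
B → C lies within Rel2.
A, C → D: restricted closure across fragments reaches D.
Every dependency is enforceable on the fragments, so the decomposition is dependency-preserving.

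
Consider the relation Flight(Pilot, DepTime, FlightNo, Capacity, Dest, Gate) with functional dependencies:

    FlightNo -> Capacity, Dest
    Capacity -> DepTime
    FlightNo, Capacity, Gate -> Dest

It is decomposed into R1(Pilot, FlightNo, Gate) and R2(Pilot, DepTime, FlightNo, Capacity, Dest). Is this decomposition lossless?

Common attributes: R1 ∩ R2 = {Pilot, FlightNo}.
Closure of {Pilot, FlightNo}: FlightNo → Capacity, Dest applies, adding Capacity, Dest; Capacity → DepTime applies, adding DepTime. So (Pilot, FlightNo)⁺ = {Pilot, DepTime, FlightNo, Capacity, Dest}.
This closure contains every attribute of R2, so R1 ∩ R2 → R2. The join is lossless.

Yes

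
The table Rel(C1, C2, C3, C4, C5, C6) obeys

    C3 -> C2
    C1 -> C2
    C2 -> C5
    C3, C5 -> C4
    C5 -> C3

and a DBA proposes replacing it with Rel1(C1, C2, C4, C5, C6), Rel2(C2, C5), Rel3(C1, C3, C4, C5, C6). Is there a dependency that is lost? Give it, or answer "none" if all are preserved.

C3 → C2: restricted closure across fragments reaches C2.
C1 → C2 lies within Rel1.
C2 → C5 lies within Rel1.
C3, C5 → C4 lies within Rel3.
C5 → C3 lies within Rel3.
Every dependency is enforceable on the fragments, so the decomposition is dependency-preserving.

none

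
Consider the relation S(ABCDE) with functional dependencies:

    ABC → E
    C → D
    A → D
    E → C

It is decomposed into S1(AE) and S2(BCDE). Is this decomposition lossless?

No

Common attributes: S1 ∩ S2 = {E}.
Closure of {E}: E → C applies, adding C; C → D applies, adding D. So (E)⁺ = {CDE}.
The closure contains neither all of S1 = {AE} nor all of S2 = {BCDE}, so the common attributes are not a superkey of either fragment. The join is lossy.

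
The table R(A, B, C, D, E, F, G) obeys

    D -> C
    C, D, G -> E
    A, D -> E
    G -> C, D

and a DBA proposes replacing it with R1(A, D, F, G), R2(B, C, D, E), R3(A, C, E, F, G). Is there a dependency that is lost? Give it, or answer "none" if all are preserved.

Check A, D → E: no single fragment contains all of {A, D, E}, and the restricted closure of {A, D} across the fragments never reaches {E}.
D → C is preserved.
C, D, G → E is preserved.
G → C, D is preserved.

A, D -> E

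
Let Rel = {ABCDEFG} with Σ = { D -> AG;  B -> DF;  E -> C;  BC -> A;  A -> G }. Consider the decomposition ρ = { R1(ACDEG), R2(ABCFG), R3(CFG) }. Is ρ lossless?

No

Chase test. Columns are ABCDEFG; row i has aⱼ where attribute j ∈ Ri, else bᵢⱼ.
Initial tableau (one row per fragment):
  row 1: a1 b12 a3 a4 a5 b16 a7
  row 2: a1 a2 a3 b24 b25 a6 a7
  row 3: b31 b32 a3 b34 b35 a6 a7
No row becomes fully distinguished — the join is lossy.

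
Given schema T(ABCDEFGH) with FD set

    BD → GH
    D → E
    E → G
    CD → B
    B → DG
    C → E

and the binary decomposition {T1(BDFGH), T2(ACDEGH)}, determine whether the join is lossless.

No

Common attributes: T1 ∩ T2 = {DGH}.
Closure of {DGH}: D → E applies, adding E. So (DGH)⁺ = {DEGH}.
The closure contains neither all of T1 = {BDFGH} nor all of T2 = {ACDEGH}, so the common attributes are not a superkey of either fragment. The join is lossy.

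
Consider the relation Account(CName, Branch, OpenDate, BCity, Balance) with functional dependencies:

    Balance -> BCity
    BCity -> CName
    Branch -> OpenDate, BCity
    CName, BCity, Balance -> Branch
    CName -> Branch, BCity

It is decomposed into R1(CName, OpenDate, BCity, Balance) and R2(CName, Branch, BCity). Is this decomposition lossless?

Common attributes: R1 ∩ R2 = {CName, BCity}.
Closure of {CName, BCity}: CName → Branch, BCity applies, adding Branch; Branch → OpenDate, BCity applies, adding OpenDate. So (CName, BCity)⁺ = {CName, Branch, OpenDate, BCity}.
This closure contains every attribute of R2, so R1 ∩ R2 → R2. The join is lossless.

Yes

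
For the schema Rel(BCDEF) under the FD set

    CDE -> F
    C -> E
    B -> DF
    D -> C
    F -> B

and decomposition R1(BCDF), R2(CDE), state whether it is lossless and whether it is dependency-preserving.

Lossless test: (CD)⁺ = {BCDEF}, which contains all of one fragment — lossless.
Dependency preservation: CDE → F is not contained in any single fragment, but the restricted closure of its left-hand side across the fragments still reaches the right-hand side; the remaining FDs each lie inside some fragment. All dependencies are preserved.

lossless and dependency-preserving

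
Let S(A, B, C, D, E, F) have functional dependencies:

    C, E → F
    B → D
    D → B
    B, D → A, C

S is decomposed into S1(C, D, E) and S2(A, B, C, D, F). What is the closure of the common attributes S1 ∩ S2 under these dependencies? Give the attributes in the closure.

A, B, C, D

S1 ∩ S2 = {C, D}.
D → B applies, adding B
B, D → A, C applies, adding A
Closure: {A, B, C, D}.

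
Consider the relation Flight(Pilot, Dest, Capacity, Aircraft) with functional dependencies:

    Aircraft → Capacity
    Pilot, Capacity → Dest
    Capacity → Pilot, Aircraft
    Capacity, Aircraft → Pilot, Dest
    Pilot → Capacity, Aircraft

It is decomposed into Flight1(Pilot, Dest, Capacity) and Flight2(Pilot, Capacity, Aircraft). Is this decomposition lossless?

Common attributes: Flight1 ∩ Flight2 = {Pilot, Capacity}.
Closure of {Pilot, Capacity}: Pilot, Capacity → Dest applies, adding Dest; Capacity → Pilot, Aircraft applies, adding Aircraft. So (Pilot, Capacity)⁺ = {Pilot, Dest, Capacity, Aircraft}.
This closure contains every attribute of Flight1, so Flight1 ∩ Flight2 → Flight1. The join is lossless.

Yes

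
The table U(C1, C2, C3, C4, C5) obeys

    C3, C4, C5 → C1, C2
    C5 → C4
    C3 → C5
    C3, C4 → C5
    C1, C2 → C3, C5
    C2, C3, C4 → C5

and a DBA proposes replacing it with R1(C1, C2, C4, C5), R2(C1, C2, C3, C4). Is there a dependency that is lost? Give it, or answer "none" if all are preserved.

none

C3, C4, C5 → C1, C2: restricted closure across fragments reaches C1, C2.
C5 → C4 lies within R1.
C3 → C5: restricted closure across fragments reaches C5.
C3, C4 → C5: restricted closure across fragments reaches C5.
C1, C2 → C3, C5: restricted closure across fragments reaches C3, C5.
C2, C3, C4 → C5: restricted closure across fragments reaches C5.
Every dependency is enforceable on the fragments, so the decomposition is dependency-preserving.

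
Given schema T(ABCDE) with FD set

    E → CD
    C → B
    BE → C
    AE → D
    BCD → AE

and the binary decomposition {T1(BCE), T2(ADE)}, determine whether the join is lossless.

Common attributes: T1 ∩ T2 = {E}.
Closure of {E}: E → CD applies, adding CD; C → B applies, adding B; BCD → AE applies, adding A. So (E)⁺ = {ABCDE}.
This closure contains every attribute of T1, so T1 ∩ T2 → T1. The join is lossless.

Yes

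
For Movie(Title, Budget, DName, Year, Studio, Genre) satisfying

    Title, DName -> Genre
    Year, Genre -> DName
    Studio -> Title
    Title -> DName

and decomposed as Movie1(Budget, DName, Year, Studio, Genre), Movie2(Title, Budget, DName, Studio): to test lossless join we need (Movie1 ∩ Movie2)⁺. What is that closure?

Title, Budget, DName, Studio, Genre

Movie1 ∩ Movie2 = {Budget, DName, Studio}.
Studio → Title applies, adding Title
Title, DName → Genre applies, adding Genre
Closure: {Title, Budget, DName, Studio, Genre}.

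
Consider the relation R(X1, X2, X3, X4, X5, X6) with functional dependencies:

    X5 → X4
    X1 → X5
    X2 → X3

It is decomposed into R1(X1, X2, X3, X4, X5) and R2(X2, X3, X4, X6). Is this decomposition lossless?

No

Common attributes: R1 ∩ R2 = {X2, X3, X4}.
No dependency enlarges {X2, X3, X4}, so (X2, X3, X4)⁺ = {X2, X3, X4}.
The closure contains neither all of R1 = {X1, X2, X3, X4, X5} nor all of R2 = {X2, X3, X4, X6}, so the common attributes are not a superkey of either fragment. The join is lossy.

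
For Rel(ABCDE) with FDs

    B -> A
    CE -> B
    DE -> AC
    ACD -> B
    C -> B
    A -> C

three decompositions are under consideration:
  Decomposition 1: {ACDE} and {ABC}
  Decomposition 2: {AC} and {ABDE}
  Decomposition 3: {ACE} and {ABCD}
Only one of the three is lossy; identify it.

Decomposition 1: common = {AC}, closure = {ABC} → lossless.
Decomposition 2: common = {A}, closure = {ABC} → lossless.
Decomposition 3: common = {AC}, closure = {ABC} → lossy.

Decomposition 3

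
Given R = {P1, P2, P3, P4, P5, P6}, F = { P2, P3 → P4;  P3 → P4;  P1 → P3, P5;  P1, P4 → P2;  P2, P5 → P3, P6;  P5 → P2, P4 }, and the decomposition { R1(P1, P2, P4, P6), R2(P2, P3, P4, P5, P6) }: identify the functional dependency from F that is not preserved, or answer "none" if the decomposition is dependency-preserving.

P1 → P3, P5

Check P1 → P3, P5: no single fragment contains all of {P1, P3, P5}, and the restricted closure of {P1} across the fragments never reaches {P3, P5}.
P2, P3 → P4 is preserved.
P3 → P4 is preserved.
P1, P4 → P2 is preserved.
P2, P5 → P3, P6 is preserved.
P5 → P2, P4 is preserved.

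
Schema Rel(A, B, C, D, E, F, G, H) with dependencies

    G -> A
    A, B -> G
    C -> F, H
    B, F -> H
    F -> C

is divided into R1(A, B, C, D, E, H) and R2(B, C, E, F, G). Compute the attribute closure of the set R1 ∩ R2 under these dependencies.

B, C, E, F, H

R1 ∩ R2 = {B, C, E}.
C → F, H applies, adding F, H
Closure: {B, C, E, F, H}.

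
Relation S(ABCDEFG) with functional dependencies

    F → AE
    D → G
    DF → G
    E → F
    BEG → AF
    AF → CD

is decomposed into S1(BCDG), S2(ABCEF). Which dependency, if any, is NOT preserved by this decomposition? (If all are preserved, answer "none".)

AF → CD

Check AF → CD: no single fragment contains all of {ACDF}, and the restricted closure of {AF} across the fragments never reaches {CD}.
F → AE is preserved.
D → G is preserved.
DF → G is preserved.
E → F is preserved.
BEG → AF is preserved.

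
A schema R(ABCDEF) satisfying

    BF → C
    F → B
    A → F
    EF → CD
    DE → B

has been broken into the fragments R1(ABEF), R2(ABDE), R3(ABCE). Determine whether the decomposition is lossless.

Chase test. Columns are ABCDEF; row i has aⱼ where attribute j ∈ Ri, else bᵢⱼ.
Initial tableau (one row per fragment):
  row 1: a1 a2 b13 b14 a5 a6
  row 2: a1 a2 b23 a4 a5 b26
  row 3: a1 a2 a3 b34 a5 b36
Rows 1 and 2 agree on A; apply A→F and equate their F entries.
Rows 1 and 3 agree on A; apply A→F and equate their F entries.
Rows 1 and 2 agree on EF; apply EF→CD and equate their CD entries.
Rows 1 and 3 agree on EF; apply EF→CD and equate their CD entries.
Row 1 is now all distinguished symbols — the join is lossless.

Yes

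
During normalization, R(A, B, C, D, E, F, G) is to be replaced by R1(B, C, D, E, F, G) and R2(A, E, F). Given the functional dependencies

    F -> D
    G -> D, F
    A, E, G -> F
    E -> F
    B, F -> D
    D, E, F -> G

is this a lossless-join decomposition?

Common attributes: R1 ∩ R2 = {E, F}.
Closure of {E, F}: F → D applies, adding D; D, E, F → G applies, adding G. So (E, F)⁺ = {D, E, F, G}.
The closure contains neither all of R1 = {B, C, D, E, F, G} nor all of R2 = {A, E, F}, so the common attributes are not a superkey of either fragment. The join is lossy.

No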